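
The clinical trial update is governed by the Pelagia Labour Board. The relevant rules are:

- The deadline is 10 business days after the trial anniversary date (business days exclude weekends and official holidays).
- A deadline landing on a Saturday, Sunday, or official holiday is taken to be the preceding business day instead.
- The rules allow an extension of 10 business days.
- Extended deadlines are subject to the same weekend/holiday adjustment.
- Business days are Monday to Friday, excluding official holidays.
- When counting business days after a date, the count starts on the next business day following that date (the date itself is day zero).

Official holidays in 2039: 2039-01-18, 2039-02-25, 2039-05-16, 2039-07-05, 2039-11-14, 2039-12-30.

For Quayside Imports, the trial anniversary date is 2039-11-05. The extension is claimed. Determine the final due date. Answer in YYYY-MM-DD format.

2039-12-05

Starting the day after 2039-11-05 and counting 10 business days lands on 2039-11-21.
2039-11-21 is a Monday and not a listed holiday, so it stands.
Applying the 10-business-day extension: 10 business days after 2039-11-21 is 2039-12-05.
2039-12-05 falls on a Monday, which is a business day, so no adjustment is needed.
Deadline: 2039-12-05.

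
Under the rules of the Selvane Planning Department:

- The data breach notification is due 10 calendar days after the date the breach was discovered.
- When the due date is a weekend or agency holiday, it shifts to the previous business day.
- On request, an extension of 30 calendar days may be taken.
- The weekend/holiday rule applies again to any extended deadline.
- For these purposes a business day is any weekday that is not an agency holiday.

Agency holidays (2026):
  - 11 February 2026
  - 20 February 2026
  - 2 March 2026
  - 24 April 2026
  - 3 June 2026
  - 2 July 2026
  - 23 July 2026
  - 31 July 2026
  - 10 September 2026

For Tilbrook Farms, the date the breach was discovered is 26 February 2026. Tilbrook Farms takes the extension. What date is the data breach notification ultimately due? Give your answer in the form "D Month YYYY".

3 April 2026

10 calendar days after 26 February 2026 is 8 March 2026.
8 March 2026 is a Sunday, so it moves to the preceding business day, 6 March 2026 (Friday).
Add the 30 calendar-day extension to 6 March 2026: 5 April 2026.
5 April 2026 is a Sunday; the preceding business day is 3 April 2026 (Friday).
So the filing is due 3 April 2026.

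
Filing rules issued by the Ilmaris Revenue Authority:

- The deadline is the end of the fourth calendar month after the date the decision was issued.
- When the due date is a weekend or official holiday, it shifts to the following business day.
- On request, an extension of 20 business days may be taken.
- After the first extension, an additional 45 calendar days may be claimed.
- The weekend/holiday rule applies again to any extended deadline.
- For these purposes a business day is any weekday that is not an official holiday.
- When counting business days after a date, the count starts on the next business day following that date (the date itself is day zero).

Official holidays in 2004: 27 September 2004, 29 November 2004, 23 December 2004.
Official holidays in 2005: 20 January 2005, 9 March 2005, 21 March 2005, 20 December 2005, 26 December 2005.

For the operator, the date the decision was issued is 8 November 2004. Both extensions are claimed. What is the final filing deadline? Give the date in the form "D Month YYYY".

4 months after 8 November 2004 is March 2005; that month ends on 31 March 2005.
31 March 2005 falls on a Thursday, which is a business day, so no adjustment is needed.
Applying the 20-business-day extension: 20 business days after 31 March 2005 is 28 April 2005.
28 April 2005 (Thursday) is already a business day.
Add the 45 calendar-day extension to 28 April 2005: 12 June 2005.
Because 12 June 2005 is a Sunday, the deadline becomes 13 June 2005 (Monday).
Deadline: 13 June 2005.

13 June 2005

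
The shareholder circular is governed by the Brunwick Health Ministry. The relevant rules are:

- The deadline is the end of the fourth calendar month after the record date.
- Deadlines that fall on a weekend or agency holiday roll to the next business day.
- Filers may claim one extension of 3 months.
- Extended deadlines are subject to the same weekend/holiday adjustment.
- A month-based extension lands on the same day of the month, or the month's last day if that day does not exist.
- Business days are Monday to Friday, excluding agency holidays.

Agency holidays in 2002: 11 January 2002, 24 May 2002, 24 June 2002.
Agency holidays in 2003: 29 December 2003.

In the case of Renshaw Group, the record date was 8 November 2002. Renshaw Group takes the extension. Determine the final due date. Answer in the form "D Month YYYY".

30 June 2003

4 months after 8 November 2002 falls in March 2003; the last day of that month is 31 March 2003.
Since 31 March 2003 is a Monday and not a holiday, the date is unchanged.
Applying the 3 months extension: 3 months after 31 March 2003 is 30 June 2003 (day 31 does not exist in June, so the month's last day is used).
30 June 2003 is a Monday and not a listed holiday, so it stands.
So the filing is due 30 June 2003.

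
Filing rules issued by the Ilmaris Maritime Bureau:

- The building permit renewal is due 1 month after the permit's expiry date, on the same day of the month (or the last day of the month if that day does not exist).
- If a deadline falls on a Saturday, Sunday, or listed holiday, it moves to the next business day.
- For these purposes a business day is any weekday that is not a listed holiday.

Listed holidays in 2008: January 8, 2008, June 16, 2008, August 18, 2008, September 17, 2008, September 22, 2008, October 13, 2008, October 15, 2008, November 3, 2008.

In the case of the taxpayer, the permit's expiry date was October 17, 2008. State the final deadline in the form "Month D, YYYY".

Moving 1 month forward from October 17, 2008 on the corresponding day gives November 17, 2008.
November 17, 2008 falls on a Monday, which is a business day, so no adjustment is needed.
Deadline: November 17, 2008.

November 17, 2008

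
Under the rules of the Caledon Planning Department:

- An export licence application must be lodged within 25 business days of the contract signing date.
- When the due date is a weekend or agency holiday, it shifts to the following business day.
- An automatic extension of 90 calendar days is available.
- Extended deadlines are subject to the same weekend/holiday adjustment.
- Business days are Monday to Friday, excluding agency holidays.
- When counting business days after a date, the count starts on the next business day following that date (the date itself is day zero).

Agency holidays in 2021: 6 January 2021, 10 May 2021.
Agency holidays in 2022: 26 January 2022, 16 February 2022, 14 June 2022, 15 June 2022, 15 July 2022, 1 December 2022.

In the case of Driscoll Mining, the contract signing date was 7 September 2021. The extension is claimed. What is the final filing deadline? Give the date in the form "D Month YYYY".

10 January 2022

Counting 25 business days after 7 September 2021 (skipping weekends and listed holidays) reaches 12 October 2021.
12 October 2021 is a Tuesday and not a listed holiday, so it stands.
The 90-calendar-day extension moves the deadline from 12 October 2021 to 10 January 2022.
Since 10 January 2022 is a Monday and not a holiday, the date is unchanged.
So the filing is due 10 January 2022.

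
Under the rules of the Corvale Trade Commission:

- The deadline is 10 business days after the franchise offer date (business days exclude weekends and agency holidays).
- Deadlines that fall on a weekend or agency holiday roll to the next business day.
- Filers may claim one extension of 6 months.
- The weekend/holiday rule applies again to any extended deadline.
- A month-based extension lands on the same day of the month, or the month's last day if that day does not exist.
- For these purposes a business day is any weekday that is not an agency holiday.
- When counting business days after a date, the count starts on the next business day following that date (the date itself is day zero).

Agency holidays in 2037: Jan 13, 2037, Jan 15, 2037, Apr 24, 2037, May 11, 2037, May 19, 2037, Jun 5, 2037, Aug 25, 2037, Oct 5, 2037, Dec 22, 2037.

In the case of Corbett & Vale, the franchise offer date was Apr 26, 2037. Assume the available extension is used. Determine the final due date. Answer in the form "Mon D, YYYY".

10 business days after Apr 26, 2037, excluding weekends and holidays, is May 8, 2037.
May 8, 2037 falls on a Friday, which is a business day, so no adjustment is needed.
Add 6 months to May 8, 2037: Nov 8, 2037.
Nov 8, 2037 falls on a Sunday. Rolling to the next business day gives Nov 9, 2037, a Monday.
The final due date is Nov 9, 2037.

Nov 9, 2037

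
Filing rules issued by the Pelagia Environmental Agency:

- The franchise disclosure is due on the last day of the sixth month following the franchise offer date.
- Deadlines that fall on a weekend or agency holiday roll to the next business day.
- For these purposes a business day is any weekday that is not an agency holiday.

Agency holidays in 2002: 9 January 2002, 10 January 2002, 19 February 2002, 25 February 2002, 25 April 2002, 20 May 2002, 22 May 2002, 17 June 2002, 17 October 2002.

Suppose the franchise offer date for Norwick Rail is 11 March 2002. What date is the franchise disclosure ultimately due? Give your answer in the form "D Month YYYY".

6 months after 11 March 2002 is September 2002; that month ends on 30 September 2002.
30 September 2002 (Monday) is already a business day.
Final deadline: 30 September 2002.

30 September 2002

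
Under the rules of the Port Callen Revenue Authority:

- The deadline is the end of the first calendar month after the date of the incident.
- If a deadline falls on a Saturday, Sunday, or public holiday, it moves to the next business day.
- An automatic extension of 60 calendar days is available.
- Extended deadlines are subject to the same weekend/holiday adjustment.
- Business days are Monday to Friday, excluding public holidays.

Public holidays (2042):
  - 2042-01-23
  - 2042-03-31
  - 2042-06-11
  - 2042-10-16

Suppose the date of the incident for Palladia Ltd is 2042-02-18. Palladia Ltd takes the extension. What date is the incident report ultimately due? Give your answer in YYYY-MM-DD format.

2042-06-02

1 month after 2042-02-18 falls in March 2042; the last day of that month is 2042-03-31.
2042-03-31 is a listed holiday, so it moves to the next business day, 2042-04-01 (Tuesday).
Applying the 60-calendar-day extension: 2042-04-01 + 60 days = 2042-05-31.
2042-05-31 is a Saturday, so it moves to the next business day, 2042-06-02 (Monday).
Final deadline: 2042-06-02.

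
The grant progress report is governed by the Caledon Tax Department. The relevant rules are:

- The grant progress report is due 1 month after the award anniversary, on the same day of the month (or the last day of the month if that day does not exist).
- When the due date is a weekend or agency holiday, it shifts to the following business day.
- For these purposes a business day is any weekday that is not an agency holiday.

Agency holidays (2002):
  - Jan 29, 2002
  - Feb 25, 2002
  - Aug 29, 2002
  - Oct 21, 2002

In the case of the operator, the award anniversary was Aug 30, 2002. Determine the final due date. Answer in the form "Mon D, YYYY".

1 month after Aug 30, 2002, on the same day of the month, is Sep 30, 2002.
Since Sep 30, 2002 is a Monday and not a holiday, the date is unchanged.
Deadline: Sep 30, 2002.

Sep 30, 2002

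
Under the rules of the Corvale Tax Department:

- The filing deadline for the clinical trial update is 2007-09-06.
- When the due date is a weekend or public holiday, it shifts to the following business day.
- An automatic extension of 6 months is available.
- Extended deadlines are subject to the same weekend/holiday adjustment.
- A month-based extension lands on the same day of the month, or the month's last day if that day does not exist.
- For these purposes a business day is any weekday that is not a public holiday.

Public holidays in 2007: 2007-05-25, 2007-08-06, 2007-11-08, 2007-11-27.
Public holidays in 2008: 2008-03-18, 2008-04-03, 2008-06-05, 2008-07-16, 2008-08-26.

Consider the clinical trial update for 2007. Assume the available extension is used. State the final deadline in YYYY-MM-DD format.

2008-03-06

The stated deadline is 2007-09-06.
2007-09-06 falls on a Thursday, which is a business day, so no adjustment is needed.
Applying the 6 months extension: 6 months after 2007-09-06 is 2008-03-06.
2008-03-06 (Thursday) is already a business day.
Final deadline: 2008-03-06.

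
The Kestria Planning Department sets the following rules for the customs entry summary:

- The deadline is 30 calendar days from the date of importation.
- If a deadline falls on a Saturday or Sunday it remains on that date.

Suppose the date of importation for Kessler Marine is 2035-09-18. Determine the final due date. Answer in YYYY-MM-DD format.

Trigger date 2035-09-18 + 30 calendar days = 2035-10-18.
No adjustment is made for weekends or holidays, so 2035-10-18 stands.
Final deadline: 2035-10-18.

2035-10-18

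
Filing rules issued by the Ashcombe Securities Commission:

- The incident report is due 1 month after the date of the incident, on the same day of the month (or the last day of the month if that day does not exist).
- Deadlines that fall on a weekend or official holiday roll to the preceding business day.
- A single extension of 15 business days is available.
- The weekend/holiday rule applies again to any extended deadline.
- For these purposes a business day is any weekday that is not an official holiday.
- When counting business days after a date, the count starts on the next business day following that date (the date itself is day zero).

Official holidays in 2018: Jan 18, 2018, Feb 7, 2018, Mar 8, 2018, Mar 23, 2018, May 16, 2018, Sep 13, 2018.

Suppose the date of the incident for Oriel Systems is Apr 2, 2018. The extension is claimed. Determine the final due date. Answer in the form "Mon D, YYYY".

May 24, 2018

Moving 1 month forward from Apr 2, 2018 on the corresponding day gives May 2, 2018.
May 2, 2018 falls on a Wednesday, which is a business day, so no adjustment is needed.
Applying the 15-business-day extension: 15 business days after May 2, 2018 is May 24, 2018.
May 24, 2018 is a Thursday and not a listed holiday, so it stands.
So the filing is due May 24, 2018.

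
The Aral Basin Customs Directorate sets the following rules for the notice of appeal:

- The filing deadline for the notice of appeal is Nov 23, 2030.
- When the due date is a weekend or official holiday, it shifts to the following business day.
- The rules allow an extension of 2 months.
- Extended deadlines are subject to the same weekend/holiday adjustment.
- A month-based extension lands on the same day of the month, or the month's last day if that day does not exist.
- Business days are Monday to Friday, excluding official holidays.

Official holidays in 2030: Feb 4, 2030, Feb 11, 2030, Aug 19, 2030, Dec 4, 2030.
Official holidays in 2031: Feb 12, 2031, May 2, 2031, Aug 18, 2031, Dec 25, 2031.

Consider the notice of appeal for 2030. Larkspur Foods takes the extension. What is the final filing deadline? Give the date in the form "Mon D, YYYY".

Jan 27, 2031

The stated deadline is Nov 23, 2030.
Nov 23, 2030 is a Saturday; the next business day is Nov 25, 2030 (Monday).
Applying the 2 months extension: 2 months after Nov 25, 2030 is Jan 25, 2031.
Jan 25, 2031 is a Saturday, so it moves to the next business day, Jan 27, 2031 (Monday).
So the filing is due Jan 27, 2031.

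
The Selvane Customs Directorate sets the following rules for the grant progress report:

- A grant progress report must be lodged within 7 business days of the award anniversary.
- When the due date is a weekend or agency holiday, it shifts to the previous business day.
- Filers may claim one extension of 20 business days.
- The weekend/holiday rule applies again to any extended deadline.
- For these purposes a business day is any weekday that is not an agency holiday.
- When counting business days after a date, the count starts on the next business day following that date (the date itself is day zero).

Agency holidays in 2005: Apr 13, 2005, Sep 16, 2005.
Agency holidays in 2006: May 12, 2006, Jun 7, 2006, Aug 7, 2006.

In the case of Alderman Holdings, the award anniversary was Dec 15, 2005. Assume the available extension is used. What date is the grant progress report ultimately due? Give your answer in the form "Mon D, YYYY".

Jan 23, 2006

Counting 7 business days after Dec 15, 2005 (skipping weekends and listed holidays) reaches Dec 26, 2005.
Dec 26, 2005 is a Monday and not a listed holiday, so it stands.
Counting 20 further business days from Dec 26, 2005 reaches Jan 23, 2006.
Since Jan 23, 2006 is a Monday and not a holiday, the date is unchanged.
Deadline: Jan 23, 2006.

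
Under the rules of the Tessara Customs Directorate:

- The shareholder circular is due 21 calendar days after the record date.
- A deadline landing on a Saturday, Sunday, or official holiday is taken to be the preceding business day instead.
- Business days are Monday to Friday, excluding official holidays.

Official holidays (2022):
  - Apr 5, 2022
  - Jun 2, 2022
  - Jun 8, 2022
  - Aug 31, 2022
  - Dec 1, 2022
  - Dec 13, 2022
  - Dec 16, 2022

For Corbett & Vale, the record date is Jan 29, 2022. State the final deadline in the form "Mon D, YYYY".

Feb 18, 2022

Trigger date Jan 29, 2022 + 21 calendar days = Feb 19, 2022.
Feb 19, 2022 is a Saturday, so it moves to the preceding business day, Feb 18, 2022 (Friday).
Final deadline: Feb 18, 2022.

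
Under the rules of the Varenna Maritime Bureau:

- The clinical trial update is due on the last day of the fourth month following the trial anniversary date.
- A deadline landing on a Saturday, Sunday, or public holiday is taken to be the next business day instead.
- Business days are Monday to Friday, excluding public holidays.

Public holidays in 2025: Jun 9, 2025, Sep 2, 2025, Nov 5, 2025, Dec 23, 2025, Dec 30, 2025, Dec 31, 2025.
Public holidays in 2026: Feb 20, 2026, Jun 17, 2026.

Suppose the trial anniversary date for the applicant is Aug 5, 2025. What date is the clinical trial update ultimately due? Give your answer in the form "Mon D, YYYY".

The fourth month after Aug 5, 2025 is December 2025, whose last day is Dec 31, 2025.
Dec 31, 2025 is a listed holiday; the next business day is Jan 1, 2026 (Thursday).
So the filing is due Jan 1, 2026.

Jan 1, 2026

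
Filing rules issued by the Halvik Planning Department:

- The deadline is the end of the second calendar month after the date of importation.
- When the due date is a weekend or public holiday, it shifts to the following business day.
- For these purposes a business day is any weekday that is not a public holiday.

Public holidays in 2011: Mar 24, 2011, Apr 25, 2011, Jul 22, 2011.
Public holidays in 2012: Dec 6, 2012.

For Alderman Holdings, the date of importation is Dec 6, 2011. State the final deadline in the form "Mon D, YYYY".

The second month after Dec 6, 2011 is February 2012, whose last day is Feb 29, 2012.
Feb 29, 2012 falls on a Wednesday, which is a business day, so no adjustment is needed.
Final deadline: Feb 29, 2012.

Feb 29, 2012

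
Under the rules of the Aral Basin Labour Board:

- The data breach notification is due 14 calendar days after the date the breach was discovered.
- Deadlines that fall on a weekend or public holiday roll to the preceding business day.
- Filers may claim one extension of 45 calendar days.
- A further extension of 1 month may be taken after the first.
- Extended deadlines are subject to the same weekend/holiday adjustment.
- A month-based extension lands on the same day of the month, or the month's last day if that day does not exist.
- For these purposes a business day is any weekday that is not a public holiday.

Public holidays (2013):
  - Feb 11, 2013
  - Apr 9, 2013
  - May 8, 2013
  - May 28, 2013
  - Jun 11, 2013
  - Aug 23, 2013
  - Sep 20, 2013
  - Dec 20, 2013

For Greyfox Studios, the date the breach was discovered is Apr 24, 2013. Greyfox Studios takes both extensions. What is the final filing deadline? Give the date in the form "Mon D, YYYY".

Trigger date Apr 24, 2013 + 14 calendar days = May 8, 2013.
May 8, 2013 is a listed holiday; the preceding business day is May 7, 2013 (Tuesday).
With the 45-day extension, May 7, 2013 becomes Jun 21, 2013.
Jun 21, 2013 falls on a Friday, which is a business day, so no adjustment is needed.
Add 1 month to Jun 21, 2013: Jul 21, 2013.
Jul 21, 2013 is a Sunday; the preceding business day is Jul 19, 2013 (Friday).
Deadline: Jul 19, 2013.

Jul 19, 2013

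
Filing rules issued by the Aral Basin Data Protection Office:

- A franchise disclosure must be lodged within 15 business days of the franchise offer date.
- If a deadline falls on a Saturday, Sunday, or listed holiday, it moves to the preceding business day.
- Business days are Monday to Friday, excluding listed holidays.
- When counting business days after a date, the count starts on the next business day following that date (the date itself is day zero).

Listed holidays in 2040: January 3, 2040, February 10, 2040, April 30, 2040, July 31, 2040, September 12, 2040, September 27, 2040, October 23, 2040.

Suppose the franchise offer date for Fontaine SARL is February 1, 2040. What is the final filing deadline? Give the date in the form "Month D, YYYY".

February 23, 2040

Counting 15 business days after February 1, 2040 (skipping weekends and listed holidays) reaches February 23, 2040.
Since February 23, 2040 is a Thursday and not a holiday, the date is unchanged.
Final deadline: February 23, 2040.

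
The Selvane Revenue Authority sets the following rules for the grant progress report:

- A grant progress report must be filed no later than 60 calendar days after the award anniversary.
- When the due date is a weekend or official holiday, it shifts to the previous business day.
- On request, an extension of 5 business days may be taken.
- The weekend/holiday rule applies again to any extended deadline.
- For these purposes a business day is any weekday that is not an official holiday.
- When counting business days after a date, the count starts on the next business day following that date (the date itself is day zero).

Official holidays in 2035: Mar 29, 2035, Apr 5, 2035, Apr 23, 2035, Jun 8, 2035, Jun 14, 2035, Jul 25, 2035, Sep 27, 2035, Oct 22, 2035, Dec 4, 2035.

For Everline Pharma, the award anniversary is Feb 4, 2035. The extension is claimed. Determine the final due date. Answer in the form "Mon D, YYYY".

From Feb 4, 2035, 60 calendar days later is Apr 5, 2035.
Apr 5, 2035 is a listed holiday; the preceding business day is Apr 4, 2035 (Wednesday).
Counting 5 further business days from Apr 4, 2035 reaches Apr 12, 2035.
Apr 12, 2035 (Thursday) is already a business day.
So the filing is due Apr 12, 2035.

Apr 12, 2035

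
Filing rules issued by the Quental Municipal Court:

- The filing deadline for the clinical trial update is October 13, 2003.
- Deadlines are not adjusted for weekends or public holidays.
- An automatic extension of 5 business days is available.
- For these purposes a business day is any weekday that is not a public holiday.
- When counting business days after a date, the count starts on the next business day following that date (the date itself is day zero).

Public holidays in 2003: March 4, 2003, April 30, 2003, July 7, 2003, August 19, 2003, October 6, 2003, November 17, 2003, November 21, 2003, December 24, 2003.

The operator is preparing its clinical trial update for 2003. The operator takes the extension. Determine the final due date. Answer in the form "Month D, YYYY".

October 20, 2003

The stated deadline is October 13, 2003.
No adjustment is made for weekends or holidays, so October 13, 2003 stands.
Counting 5 further business days from October 13, 2003 reaches October 20, 2003.
October 20, 2003 falls on a Monday. The rules make no weekend/holiday allowance, so it remains October 20, 2003.
The final due date is October 20, 2003.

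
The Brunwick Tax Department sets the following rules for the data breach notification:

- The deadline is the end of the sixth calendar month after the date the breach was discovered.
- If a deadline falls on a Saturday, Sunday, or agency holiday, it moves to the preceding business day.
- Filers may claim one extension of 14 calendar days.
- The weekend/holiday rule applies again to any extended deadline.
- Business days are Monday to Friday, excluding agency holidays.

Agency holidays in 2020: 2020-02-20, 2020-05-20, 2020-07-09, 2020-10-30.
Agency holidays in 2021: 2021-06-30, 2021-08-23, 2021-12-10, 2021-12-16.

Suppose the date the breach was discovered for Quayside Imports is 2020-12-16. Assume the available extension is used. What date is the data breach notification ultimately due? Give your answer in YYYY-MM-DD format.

2021-07-13

The sixth month after 2020-12-16 is June 2021, whose last day is 2021-06-30.
2021-06-30 is a listed holiday, so it moves to the preceding business day, 2021-06-29 (Tuesday).
The 14-calendar-day extension moves the deadline from 2021-06-29 to 2021-07-13.
2021-07-13 is a Tuesday and not a listed holiday, so it stands.
The final due date is 2021-07-13.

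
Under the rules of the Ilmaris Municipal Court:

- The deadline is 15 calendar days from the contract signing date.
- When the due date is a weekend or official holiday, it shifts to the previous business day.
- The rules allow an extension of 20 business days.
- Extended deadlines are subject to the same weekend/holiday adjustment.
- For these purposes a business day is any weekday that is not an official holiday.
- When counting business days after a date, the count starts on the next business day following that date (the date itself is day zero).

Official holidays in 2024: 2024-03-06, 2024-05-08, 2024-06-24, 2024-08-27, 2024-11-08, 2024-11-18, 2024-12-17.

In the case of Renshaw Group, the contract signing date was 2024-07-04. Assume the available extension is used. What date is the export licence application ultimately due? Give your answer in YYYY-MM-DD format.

2024-08-16

Trigger date 2024-07-04 + 15 calendar days = 2024-07-19.
2024-07-19 is a Friday and not a listed holiday, so it stands.
Applying the 20-business-day extension: 20 business days after 2024-07-19 is 2024-08-16.
2024-08-16 (Friday) is already a business day.
Final deadline: 2024-08-16.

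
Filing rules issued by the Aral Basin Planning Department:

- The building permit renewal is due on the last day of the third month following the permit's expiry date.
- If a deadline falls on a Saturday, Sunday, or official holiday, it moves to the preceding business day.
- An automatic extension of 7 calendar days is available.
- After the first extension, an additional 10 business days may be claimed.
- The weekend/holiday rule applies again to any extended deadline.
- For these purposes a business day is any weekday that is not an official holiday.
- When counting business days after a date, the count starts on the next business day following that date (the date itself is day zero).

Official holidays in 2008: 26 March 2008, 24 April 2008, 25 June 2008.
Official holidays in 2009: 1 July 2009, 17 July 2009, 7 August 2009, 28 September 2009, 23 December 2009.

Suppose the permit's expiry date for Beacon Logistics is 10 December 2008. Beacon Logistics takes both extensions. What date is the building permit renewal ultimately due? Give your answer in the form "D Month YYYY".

21 April 2009

3 months after 10 December 2008 falls in March 2009; the last day of that month is 31 March 2009.
31 March 2009 (Tuesday) is already a business day.
The 7-calendar-day extension moves the deadline from 31 March 2009 to 7 April 2009.
Since 7 April 2009 is a Tuesday and not a holiday, the date is unchanged.
Applying the 10-business-day extension: 10 business days after 7 April 2009 is 21 April 2009.
21 April 2009 (Tuesday) is already a business day.
So the filing is due 21 April 2009.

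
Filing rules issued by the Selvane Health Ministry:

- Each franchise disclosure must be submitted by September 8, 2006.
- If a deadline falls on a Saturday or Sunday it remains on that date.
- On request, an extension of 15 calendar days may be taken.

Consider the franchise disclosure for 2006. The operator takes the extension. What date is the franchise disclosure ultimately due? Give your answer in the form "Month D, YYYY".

The stated deadline is September 8, 2006.
September 8, 2006 is a Friday; no weekend or holiday adjustment applies.
The 15-calendar-day extension moves the deadline from September 8, 2006 to September 23, 2006.
September 23, 2006 is a Saturday; no weekend or holiday adjustment applies.
So the filing is due September 23, 2006.

September 23, 2006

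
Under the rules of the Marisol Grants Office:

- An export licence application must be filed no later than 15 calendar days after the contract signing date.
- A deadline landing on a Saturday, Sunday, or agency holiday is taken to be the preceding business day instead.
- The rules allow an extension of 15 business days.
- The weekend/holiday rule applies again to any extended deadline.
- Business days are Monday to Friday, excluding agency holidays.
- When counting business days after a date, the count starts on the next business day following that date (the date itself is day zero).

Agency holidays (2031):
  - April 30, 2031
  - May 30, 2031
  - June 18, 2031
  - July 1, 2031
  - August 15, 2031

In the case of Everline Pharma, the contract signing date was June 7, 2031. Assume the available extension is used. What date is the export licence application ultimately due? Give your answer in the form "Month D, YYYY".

Trigger date June 7, 2031 + 15 calendar days = June 22, 2031.
Because June 22, 2031 is a Sunday, the deadline becomes June 20, 2031 (Friday).
Applying the 15-business-day extension: 15 business days after June 20, 2031 is July 14, 2031.
July 14, 2031 (Monday) is already a business day.
The final due date is July 14, 2031.

July 14, 2031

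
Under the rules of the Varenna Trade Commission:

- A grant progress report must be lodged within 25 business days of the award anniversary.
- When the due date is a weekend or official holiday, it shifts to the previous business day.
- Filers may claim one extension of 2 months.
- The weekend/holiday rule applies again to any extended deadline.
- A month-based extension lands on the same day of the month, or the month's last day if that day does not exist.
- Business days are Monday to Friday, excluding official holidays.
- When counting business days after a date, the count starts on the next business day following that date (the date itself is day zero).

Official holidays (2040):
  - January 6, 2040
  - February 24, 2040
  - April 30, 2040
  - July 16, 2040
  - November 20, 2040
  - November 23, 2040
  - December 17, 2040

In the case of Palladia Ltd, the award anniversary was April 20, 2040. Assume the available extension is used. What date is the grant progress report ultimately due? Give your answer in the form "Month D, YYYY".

July 27, 2040

Starting the day after April 20, 2040 and counting 25 business days lands on May 28, 2040.
May 28, 2040 (Monday) is already a business day.
Applying the 2 months extension: 2 months after May 28, 2040 is July 28, 2040.
Because July 28, 2040 is a Saturday, the deadline becomes July 27, 2040 (Friday).
Deadline: July 27, 2040.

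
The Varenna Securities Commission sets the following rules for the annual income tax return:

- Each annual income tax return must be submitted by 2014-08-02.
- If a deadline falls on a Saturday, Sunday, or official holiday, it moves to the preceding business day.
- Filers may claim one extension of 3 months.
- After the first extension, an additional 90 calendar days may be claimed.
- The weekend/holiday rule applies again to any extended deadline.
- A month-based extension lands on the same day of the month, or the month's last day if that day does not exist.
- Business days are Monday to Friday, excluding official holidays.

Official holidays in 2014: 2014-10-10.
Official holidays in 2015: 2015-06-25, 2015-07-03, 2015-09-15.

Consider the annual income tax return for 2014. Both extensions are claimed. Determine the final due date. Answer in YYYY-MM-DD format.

2015-01-29

Start from the fixed due date, 2014-08-02.
Because 2014-08-02 is a Saturday, the deadline becomes 2014-08-01 (Friday).
Applying the 3 months extension: 3 months after 2014-08-01 is 2014-11-01.
2014-11-01 falls on a Saturday. Rolling to the preceding business day gives 2014-10-31, a Friday.
Applying the 90-calendar-day extension: 2014-10-31 + 90 days = 2015-01-29.
2015-01-29 falls on a Thursday, which is a business day, so no adjustment is needed.
Final deadline: 2015-01-29.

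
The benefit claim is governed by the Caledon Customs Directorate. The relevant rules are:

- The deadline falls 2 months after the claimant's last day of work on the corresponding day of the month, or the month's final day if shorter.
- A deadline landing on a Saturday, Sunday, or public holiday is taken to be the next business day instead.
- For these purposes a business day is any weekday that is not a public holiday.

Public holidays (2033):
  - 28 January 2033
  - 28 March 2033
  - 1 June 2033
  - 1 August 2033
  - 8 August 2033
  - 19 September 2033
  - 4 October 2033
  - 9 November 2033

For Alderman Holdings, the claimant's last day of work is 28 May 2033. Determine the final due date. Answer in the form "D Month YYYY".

Moving 2 months forward from 28 May 2033 on the corresponding day gives 28 July 2033.
28 July 2033 is a Thursday and not a listed holiday, so it stands.
So the filing is due 28 July 2033.

28 July 2033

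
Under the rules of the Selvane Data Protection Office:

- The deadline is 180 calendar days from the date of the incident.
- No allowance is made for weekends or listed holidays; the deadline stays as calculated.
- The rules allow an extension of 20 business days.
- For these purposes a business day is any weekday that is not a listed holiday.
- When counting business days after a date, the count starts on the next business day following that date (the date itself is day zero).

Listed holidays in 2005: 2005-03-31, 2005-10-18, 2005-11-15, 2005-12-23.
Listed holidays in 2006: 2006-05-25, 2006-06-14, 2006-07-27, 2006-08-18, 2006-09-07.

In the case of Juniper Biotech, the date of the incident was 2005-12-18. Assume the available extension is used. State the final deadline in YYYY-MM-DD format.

2006-07-14

Trigger date 2005-12-18 + 180 calendar days = 2006-06-16.
2006-06-16 is a Friday; no weekend or holiday adjustment applies.
Counting 20 further business days from 2006-06-16 reaches 2006-07-14.
2006-07-14 is a Friday; no weekend or holiday adjustment applies.
So the filing is due 2006-07-14.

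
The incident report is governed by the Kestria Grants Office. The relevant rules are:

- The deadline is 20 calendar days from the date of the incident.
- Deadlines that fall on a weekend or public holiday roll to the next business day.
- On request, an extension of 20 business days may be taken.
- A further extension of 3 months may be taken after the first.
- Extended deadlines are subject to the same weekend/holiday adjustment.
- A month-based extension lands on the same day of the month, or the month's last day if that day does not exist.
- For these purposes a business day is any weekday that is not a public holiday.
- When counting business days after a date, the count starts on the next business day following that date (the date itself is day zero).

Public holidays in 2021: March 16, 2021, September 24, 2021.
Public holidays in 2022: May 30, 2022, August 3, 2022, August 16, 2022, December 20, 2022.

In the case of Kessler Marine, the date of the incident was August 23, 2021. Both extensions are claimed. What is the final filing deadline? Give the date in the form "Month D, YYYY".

Adding 20 calendar days to August 23, 2021 gives September 12, 2021.
Because September 12, 2021 is a Sunday, the deadline becomes September 13, 2021 (Monday).
The 20-business-day extension runs from September 13, 2021 to October 12, 2021.
Since October 12, 2021 is a Tuesday and not a holiday, the date is unchanged.
Applying the 3 months extension: 3 months after October 12, 2021 is January 12, 2022.
January 12, 2022 is a Wednesday and not a listed holiday, so it stands.
So the filing is due January 12, 2022.

January 12, 2022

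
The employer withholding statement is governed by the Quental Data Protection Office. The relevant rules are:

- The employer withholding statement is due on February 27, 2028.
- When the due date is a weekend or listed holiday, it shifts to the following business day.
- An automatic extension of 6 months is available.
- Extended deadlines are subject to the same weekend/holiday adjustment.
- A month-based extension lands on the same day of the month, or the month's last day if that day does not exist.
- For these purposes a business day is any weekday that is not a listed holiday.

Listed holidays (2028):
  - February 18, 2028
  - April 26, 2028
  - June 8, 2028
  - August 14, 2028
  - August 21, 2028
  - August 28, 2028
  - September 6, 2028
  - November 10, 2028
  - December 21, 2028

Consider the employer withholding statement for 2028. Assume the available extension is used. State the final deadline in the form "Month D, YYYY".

The statutory due date is February 27, 2028.
Because February 27, 2028 is a Sunday, the deadline becomes February 28, 2028 (Monday).
The 6 months extension carries February 28, 2028 to August 28, 2028.
August 28, 2028 is a listed holiday; the next business day is August 29, 2028 (Tuesday).
The final due date is August 29, 2028.

August 29, 2028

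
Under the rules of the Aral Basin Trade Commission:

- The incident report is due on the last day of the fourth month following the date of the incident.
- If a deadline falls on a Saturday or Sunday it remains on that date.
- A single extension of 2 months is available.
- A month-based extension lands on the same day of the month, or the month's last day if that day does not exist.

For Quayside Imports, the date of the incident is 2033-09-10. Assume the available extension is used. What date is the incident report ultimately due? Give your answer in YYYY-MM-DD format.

4 months after 2033-09-10 falls in January 2034; the last day of that month is 2034-01-31.
No adjustment is made for weekends or holidays, so 2034-01-31 stands.
The 2 months extension carries 2034-01-31 to 2034-03-31.
2034-03-31 is a Friday; no weekend or holiday adjustment applies.
So the filing is due 2034-03-31.

2034-03-31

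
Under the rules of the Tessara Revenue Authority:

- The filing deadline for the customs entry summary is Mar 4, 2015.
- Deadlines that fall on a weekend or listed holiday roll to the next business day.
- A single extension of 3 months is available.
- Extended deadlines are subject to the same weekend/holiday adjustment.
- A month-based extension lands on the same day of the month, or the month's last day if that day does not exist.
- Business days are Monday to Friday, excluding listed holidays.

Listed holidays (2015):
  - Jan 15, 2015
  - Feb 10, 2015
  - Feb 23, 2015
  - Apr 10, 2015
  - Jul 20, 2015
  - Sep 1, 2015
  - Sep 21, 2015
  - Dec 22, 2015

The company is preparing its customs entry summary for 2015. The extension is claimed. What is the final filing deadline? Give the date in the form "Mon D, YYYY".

The statutory due date is Mar 4, 2015.
Mar 4, 2015 (Wednesday) is already a business day.
Applying the 3 months extension: 3 months after Mar 4, 2015 is Jun 4, 2015.
Jun 4, 2015 is a Thursday and not a listed holiday, so it stands.
So the filing is due Jun 4, 2015.

Jun 4, 2015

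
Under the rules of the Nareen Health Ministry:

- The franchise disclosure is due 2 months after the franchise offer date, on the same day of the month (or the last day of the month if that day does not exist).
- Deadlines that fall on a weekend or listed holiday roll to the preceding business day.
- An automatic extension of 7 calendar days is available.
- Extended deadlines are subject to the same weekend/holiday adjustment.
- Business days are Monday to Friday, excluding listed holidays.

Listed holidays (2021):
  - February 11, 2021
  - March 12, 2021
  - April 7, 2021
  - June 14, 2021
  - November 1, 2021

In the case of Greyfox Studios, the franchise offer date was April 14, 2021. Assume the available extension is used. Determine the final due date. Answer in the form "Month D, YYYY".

2 months from April 14, 2021 is June 14, 2021.
June 14, 2021 is a listed holiday; the preceding business day is June 11, 2021 (Friday).
With the 7-day extension, June 11, 2021 becomes June 18, 2021.
June 18, 2021 falls on a Friday, which is a business day, so no adjustment is needed.
The final due date is June 18, 2021.

June 18, 2021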